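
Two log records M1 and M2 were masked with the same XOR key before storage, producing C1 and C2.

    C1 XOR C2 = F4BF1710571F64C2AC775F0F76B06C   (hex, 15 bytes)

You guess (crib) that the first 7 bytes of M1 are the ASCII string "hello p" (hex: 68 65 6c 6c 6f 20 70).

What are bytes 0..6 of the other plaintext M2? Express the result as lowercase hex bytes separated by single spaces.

9c da 7b 7c 38 3f 14

Since C1 ⊕ C2 = M1 ⊕ M2, XORing with the guessed M1 bytes yields the corresponding M2 bytes: M2 = (C1 ⊕ C2) ⊕ M1.
byte 0: f4 ^ 68 = 9c
byte 1: bf ^ 65 = da
byte 2: 17 ^ 6c = 7b
byte 3: 10 ^ 6c = 7c
byte 4: 57 ^ 6f = 38
byte 5: 1f ^ 20 = 3f
byte 6: 64 ^ 70 = 14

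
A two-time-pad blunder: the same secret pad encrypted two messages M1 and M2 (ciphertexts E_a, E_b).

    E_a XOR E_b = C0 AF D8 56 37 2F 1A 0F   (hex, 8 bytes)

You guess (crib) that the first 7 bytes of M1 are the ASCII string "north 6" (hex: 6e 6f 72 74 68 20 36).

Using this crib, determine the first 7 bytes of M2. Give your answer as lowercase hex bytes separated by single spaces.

Since E_a ⊕ E_b = M1 ⊕ M2, XORing with the guessed M1 bytes yields the corresponding M2 bytes: M2 = (E_a ⊕ E_b) ⊕ M1.
byte 0: 11000000 XOR 01101110 = 10101110
byte 1: 10101111 XOR 01101111 = 11000000
byte 2: 11011000 XOR 01110010 = 10101010
byte 3: 01010110 XOR 01110100 = 00100010
byte 4: 00110111 XOR 01101000 = 01011111
byte 5: 00101111 XOR 00100000 = 00001111
byte 6: 00011010 XOR 00110110 = 00101100

ae c0 aa 22 5f 0f 2c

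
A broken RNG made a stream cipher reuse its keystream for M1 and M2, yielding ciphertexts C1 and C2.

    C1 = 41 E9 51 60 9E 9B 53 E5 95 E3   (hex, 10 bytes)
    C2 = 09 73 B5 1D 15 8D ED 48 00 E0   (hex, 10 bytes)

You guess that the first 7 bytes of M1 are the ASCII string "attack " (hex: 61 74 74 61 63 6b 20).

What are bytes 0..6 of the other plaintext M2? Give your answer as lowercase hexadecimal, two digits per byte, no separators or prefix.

29ee901ce87d9e

First, C1 ⊕ C2 = (M1 ⊕ K) ⊕ (M2 ⊕ K) = M1 ⊕ M2, so the key drops out. Then M2 = (M1 ⊕ M2) ⊕ M1 over the first 7 bytes.
byte 0: (41 ^ 09) ^ 61 = 48 ^ 61 = 29
byte 1: (e9 ^ 73) ^ 74 = 9a ^ 74 = ee
byte 2: (51 ^ b5) ^ 74 = e4 ^ 74 = 90
byte 3: (60 ^ 1d) ^ 61 = 7d ^ 61 = 1c
byte 4: (9e ^ 15) ^ 63 = 8b ^ 63 = e8
byte 5: (9b ^ 8d) ^ 6b = 16 ^ 6b = 7d
byte 6: (53 ^ ed) ^ 20 = be ^ 20 = 9e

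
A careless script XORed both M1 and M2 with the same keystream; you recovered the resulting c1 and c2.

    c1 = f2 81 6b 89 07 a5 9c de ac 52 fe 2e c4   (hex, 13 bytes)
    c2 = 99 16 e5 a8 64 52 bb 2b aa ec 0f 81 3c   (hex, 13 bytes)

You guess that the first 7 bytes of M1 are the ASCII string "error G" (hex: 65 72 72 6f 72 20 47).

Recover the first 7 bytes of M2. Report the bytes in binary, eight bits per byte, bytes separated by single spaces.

First, c1 ⊕ c2 = (M1 ⊕ K) ⊕ (M2 ⊕ K) = M1 ⊕ M2, so the key drops out. Then M2 = (M1 ⊕ M2) ⊕ M1 over the first 7 bytes.
byte 0: (f2 xor 99) xor 65 = 6b xor 65 = 0e
byte 1: (81 xor 16) xor 72 = 97 xor 72 = e5
byte 2: (6b xor e5) xor 72 = 8e xor 72 = fc
byte 3: (89 xor a8) xor 6f = 21 xor 6f = 4e
byte 4: (07 xor 64) xor 72 = 63 xor 72 = 11
byte 5: (a5 xor 52) xor 20 = f7 xor 20 = d7
byte 6: (9c xor bb) xor 47 = 27 xor 47 = 60

00001110 11100101 11111100 01001110 00010001 11010111 01100000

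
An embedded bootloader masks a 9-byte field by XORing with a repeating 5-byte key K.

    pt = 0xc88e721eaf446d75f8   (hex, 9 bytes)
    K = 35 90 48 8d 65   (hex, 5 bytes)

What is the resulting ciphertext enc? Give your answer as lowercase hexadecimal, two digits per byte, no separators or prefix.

The 5-byte key repeats, so the effective keystream is 35 90 48 8d 65 35 90 48 8d.
byte 0: 200 XOR  53 = 253
byte 1: 142 XOR 144 =  30
byte 2: 114 XOR  72 =  58
byte 3:  30 XOR 141 = 147
byte 4: 175 XOR 101 = 202
byte 5:  68 XOR  53 = 113
byte 6: 109 XOR 144 = 253
byte 7: 117 XOR  72 =  61
byte 8: 248 XOR 141 = 117

fd1e3a93ca71fd3d75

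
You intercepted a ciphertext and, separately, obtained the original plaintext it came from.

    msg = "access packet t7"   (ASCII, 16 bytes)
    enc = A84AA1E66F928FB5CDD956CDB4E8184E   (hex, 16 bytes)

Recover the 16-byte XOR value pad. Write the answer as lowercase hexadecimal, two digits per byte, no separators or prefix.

c929c2831ce1afc5acba3da8c0c86c79

Since enc = msg ⊕ pad, XORing both sides with msg gives pad = msg ⊕ enc.
61 XOR a8 = c9
63 XOR 4a = 29
63 XOR a1 = c2
65 XOR e6 = 83
73 XOR 6f = 1c
73 XOR 92 = e1
20 XOR 8f = af
70 XOR b5 = c5
61 XOR cd = ac
63 XOR d9 = ba
6b XOR 56 = 3d
65 XOR cd = a8
74 XOR b4 = c0
20 XOR e8 = c8
74 XOR 18 = 6c
37 XOR 4e = 79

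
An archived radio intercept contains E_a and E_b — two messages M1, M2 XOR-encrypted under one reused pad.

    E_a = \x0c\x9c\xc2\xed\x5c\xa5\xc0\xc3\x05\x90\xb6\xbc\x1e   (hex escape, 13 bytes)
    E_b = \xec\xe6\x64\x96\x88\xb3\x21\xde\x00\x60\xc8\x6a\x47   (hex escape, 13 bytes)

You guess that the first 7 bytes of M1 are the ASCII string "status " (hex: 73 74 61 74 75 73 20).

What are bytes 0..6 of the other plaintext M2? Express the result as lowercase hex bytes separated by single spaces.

First, E_a ⊕ E_b = (M1 ⊕ K) ⊕ (M2 ⊕ K) = M1 ⊕ M2, so the key drops out. Then M2 = (M1 ⊕ M2) ⊕ M1 over the first 7 bytes.
byte 0: (0c ^ ec) ^ 73 = e0 ^ 73 = 93
byte 1: (9c ^ e6) ^ 74 = 7a ^ 74 = 0e
byte 2: (c2 ^ 64) ^ 61 = a6 ^ 61 = c7
byte 3: (ed ^ 96) ^ 74 = 7b ^ 74 = 0f
byte 4: (5c ^ 88) ^ 75 = d4 ^ 75 = a1
byte 5: (a5 ^ b3) ^ 73 = 16 ^ 73 = 65
byte 6: (c0 ^ 21) ^ 20 = e1 ^ 20 = c1

93 0e c7 0f a1 65 c1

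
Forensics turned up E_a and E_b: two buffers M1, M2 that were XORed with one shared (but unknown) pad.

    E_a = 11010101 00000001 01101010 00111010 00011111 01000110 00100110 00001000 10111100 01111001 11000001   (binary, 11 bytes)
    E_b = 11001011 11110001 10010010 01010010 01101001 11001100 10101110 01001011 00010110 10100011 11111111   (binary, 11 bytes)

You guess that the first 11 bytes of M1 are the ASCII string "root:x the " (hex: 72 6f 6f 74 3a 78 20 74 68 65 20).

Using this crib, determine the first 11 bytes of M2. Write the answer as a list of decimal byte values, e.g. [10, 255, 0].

First, E_a ⊕ E_b = (M1 ⊕ K) ⊕ (M2 ⊕ K) = M1 ⊕ M2, so the key drops out. Then M2 = (M1 ⊕ M2) ⊕ M1 over the first 11 bytes.
byte 0: (d5 ^ cb) ^ 72 = 1e ^ 72 = 6c
byte 1: (01 ^ f1) ^ 6f = f0 ^ 6f = 9f
byte 2: (6a ^ 92) ^ 6f = f8 ^ 6f = 97
byte 3: (3a ^ 52) ^ 74 = 68 ^ 74 = 1c
byte 4: (1f ^ 69) ^ 3a = 76 ^ 3a = 4c
byte 5: (46 ^ cc) ^ 78 = 8a ^ 78 = f2
byte 6: (26 ^ ae) ^ 20 = 88 ^ 20 = a8
byte 7: (08 ^ 4b) ^ 74 = 43 ^ 74 = 37
byte 8: (bc ^ 16) ^ 68 = aa ^ 68 = c2
byte 9: (79 ^ a3) ^ 65 = da ^ 65 = bf
byte 10: (c1 ^ ff) ^ 20 = 3e ^ 20 = 1e

[108, 159, 151, 28, 76, 242, 168, 55, 194, 191, 30]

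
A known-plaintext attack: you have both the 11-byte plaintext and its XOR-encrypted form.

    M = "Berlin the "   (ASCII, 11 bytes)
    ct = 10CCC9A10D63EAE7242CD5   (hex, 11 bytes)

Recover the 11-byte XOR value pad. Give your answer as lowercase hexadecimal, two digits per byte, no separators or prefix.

52a9bbcd640dca934c49f5

Since ct = M ⊕ pad, XORing both sides with M gives pad = M ⊕ ct.
byte 0: 42 ^ 10 = 52
byte 1: 65 ^ cc = a9
byte 2: 72 ^ c9 = bb
byte 3: 6c ^ a1 = cd
byte 4: 69 ^ 0d = 64
byte 5: 6e ^ 63 = 0d
byte 6: 20 ^ ea = ca
byte 7: 74 ^ e7 = 93
byte 8: 68 ^ 24 = 4c
byte 9: 65 ^ 2c = 49
byte 10: 20 ^ d5 = f5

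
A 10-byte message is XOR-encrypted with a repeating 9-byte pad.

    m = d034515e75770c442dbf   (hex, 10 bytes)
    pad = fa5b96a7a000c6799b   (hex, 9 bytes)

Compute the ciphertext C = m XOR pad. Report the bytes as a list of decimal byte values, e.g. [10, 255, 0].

[42, 111, 199, 249, 213, 119, 202, 61, 182, 69]

The 9-byte key repeats, so the effective keystream is fa 5b 96 a7 a0 00 c6 79 9b fa.
byte 0: 208 XOR 250 =  42
byte 1:  52 XOR  91 = 111
byte 2:  81 XOR 150 = 199
byte 3:  94 XOR 167 = 249
byte 4: 117 XOR 160 = 213
byte 5: 119 XOR   0 = 119
byte 6:  12 XOR 198 = 202
byte 7:  68 XOR 121 =  61
byte 8:  45 XOR 155 = 182
byte 9: 191 XOR 250 =  69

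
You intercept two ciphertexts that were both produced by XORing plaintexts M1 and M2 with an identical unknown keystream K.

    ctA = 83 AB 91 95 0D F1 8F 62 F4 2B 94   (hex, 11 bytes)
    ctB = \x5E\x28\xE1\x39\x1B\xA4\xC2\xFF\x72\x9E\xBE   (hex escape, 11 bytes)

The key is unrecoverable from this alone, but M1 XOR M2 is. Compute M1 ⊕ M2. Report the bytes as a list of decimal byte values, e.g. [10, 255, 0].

[221, 131, 112, 172, 22, 85, 77, 157, 134, 181, 42]

ctA ⊕ ctB = (M1 ⊕ K) ⊕ (M2 ⊕ K) = M1 ⊕ M2 — the shared key cancels under XOR.
83 ⊕ 5e = dd
ab ⊕ 28 = 83
91 ⊕ e1 = 70
95 ⊕ 39 = ac
0d ⊕ 1b = 16
f1 ⊕ a4 = 55
8f ⊕ c2 = 4d
62 ⊕ ff = 9d
f4 ⊕ 72 = 86
2b ⊕ 9e = b5
94 ⊕ be = 2a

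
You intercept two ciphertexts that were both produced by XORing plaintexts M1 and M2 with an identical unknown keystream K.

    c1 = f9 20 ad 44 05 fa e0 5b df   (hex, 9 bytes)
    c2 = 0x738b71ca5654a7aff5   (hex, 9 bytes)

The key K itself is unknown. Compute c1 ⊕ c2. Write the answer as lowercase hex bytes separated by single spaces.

c1 ⊕ c2 = (M1 ⊕ K) ⊕ (M2 ⊕ K) = M1 ⊕ M2 — the shared key cancels under XOR.
byte 0: 11111001 ⊕ 01110011 = 10001010
byte 1: 00100000 ⊕ 10001011 = 10101011
byte 2: 10101101 ⊕ 01110001 = 11011100
byte 3: 01000100 ⊕ 11001010 = 10001110
byte 4: 00000101 ⊕ 01010110 = 01010011
byte 5: 11111010 ⊕ 01010100 = 10101110
byte 6: 11100000 ⊕ 10100111 = 01000111
byte 7: 01011011 ⊕ 10101111 = 11110100
byte 8: 11011111 ⊕ 11110101 = 00101010

8a ab dc 8e 53 ae 47 f4 2a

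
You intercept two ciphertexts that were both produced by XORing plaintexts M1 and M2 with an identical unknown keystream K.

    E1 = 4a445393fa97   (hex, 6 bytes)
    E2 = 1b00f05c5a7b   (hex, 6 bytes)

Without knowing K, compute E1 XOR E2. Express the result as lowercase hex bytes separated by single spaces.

51 44 a3 cf a0 ec

E1 ⊕ E2 = (M1 ⊕ K) ⊕ (M2 ⊕ K) = M1 ⊕ M2 — the shared key cancels under XOR.
4a ⊕ 1b = 51
44 ⊕ 00 = 44
53 ⊕ f0 = a3
93 ⊕ 5c = cf
fa ⊕ 5a = a0
97 ⊕ 7b = ec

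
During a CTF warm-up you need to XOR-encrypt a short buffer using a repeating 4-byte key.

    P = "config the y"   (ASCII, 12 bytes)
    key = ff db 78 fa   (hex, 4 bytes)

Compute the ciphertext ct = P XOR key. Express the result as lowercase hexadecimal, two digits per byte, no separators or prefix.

9cb4169c96bc588e97be5883

The 4-byte key repeats, so the effective keystream is ff db 78 fa ff db 78 fa ff db 78 fa.
byte 0: 63 ⊕ ff = 9c
byte 1: 6f ⊕ db = b4
byte 2: 6e ⊕ 78 = 16
byte 3: 66 ⊕ fa = 9c
byte 4: 69 ⊕ ff = 96
byte 5: 67 ⊕ db = bc
byte 6: 20 ⊕ 78 = 58
byte 7: 74 ⊕ fa = 8e
byte 8: 68 ⊕ ff = 97
byte 9: 65 ⊕ db = be
byte 10: 20 ⊕ 78 = 58
byte 11: 79 ⊕ fa = 83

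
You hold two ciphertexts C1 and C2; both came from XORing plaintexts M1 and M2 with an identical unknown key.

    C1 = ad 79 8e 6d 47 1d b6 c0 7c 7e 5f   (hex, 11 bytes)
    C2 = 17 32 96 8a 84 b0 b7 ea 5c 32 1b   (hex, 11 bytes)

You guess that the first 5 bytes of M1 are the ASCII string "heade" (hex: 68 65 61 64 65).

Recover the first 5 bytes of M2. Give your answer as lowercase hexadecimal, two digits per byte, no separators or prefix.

First, C1 ⊕ C2 = (M1 ⊕ K) ⊕ (M2 ⊕ K) = M1 ⊕ M2, so the key drops out. Then M2 = (M1 ⊕ M2) ⊕ M1 over the first 5 bytes.
byte 0: (ad XOR 17) XOR 68 = ba XOR 68 = d2
byte 1: (79 XOR 32) XOR 65 = 4b XOR 65 = 2e
byte 2: (8e XOR 96) XOR 61 = 18 XOR 61 = 79
byte 3: (6d XOR 8a) XOR 64 = e7 XOR 64 = 83
byte 4: (47 XOR 84) XOR 65 = c3 XOR 65 = a6

d22e7983a6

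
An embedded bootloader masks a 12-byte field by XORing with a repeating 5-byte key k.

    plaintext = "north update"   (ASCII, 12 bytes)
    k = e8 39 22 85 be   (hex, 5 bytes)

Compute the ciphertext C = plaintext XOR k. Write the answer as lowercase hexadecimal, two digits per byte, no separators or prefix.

865650f1d6c84c52e1df9c5c

The 5-byte key repeats, so the effective keystream is e8 39 22 85 be e8 39 22 85 be e8 39.
byte 0: 6e ^ e8 = 86
byte 1: 6f ^ 39 = 56
byte 2: 72 ^ 22 = 50
byte 3: 74 ^ 85 = f1
byte 4: 68 ^ be = d6
byte 5: 20 ^ e8 = c8
byte 6: 75 ^ 39 = 4c
byte 7: 70 ^ 22 = 52
byte 8: 64 ^ 85 = e1
byte 9: 61 ^ be = df
byte 10: 74 ^ e8 = 9c
byte 11: 65 ^ 39 = 5c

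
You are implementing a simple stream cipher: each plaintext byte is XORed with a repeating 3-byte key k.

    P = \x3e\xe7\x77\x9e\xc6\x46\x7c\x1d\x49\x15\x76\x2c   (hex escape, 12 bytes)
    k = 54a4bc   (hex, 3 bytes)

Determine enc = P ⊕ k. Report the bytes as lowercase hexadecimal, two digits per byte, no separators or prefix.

The 3-byte key repeats, so the effective keystream is 54 a4 bc 54 a4 bc 54 a4 bc 54 a4 bc.
byte 0:  62 XOR  84 = 106
byte 1: 231 XOR 164 =  67
byte 2: 119 XOR 188 = 203
byte 3: 158 XOR  84 = 202
byte 4: 198 XOR 164 =  98
byte 5:  70 XOR 188 = 250
byte 6: 124 XOR  84 =  40
byte 7:  29 XOR 164 = 185
byte 8:  73 XOR 188 = 245
byte 9:  21 XOR  84 =  65
byte 10: 118 XOR 164 = 210
byte 11:  44 XOR 188 = 144

6a43cbca62fa28b9f541d290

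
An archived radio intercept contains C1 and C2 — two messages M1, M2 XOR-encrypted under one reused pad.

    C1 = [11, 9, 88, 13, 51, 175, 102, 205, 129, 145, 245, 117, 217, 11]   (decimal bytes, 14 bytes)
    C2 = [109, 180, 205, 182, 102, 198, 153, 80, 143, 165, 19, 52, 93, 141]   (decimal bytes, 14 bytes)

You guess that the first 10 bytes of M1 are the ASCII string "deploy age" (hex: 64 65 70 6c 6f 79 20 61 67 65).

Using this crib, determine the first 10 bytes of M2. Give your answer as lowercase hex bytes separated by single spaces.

First, C1 ⊕ C2 = (M1 ⊕ K) ⊕ (M2 ⊕ K) = M1 ⊕ M2, so the key drops out. Then M2 = (M1 ⊕ M2) ⊕ M1 over the first 10 bytes.
byte 0: (0b ⊕ 6d) ⊕ 64 = 66 ⊕ 64 = 02
byte 1: (09 ⊕ b4) ⊕ 65 = bd ⊕ 65 = d8
byte 2: (58 ⊕ cd) ⊕ 70 = 95 ⊕ 70 = e5
byte 3: (0d ⊕ b6) ⊕ 6c = bb ⊕ 6c = d7
byte 4: (33 ⊕ 66) ⊕ 6f = 55 ⊕ 6f = 3a
byte 5: (af ⊕ c6) ⊕ 79 = 69 ⊕ 79 = 10
byte 6: (66 ⊕ 99) ⊕ 20 = ff ⊕ 20 = df
byte 7: (cd ⊕ 50) ⊕ 61 = 9d ⊕ 61 = fc
byte 8: (81 ⊕ 8f) ⊕ 67 = 0e ⊕ 67 = 69
byte 9: (91 ⊕ a5) ⊕ 65 = 34 ⊕ 65 = 51

02 d8 e5 d7 3a 10 df fc 69 51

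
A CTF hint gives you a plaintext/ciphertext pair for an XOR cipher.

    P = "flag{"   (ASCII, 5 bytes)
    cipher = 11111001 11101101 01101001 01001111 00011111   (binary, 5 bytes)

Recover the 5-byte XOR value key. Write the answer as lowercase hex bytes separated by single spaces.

Since cipher = P ⊕ key, XORing both sides with P gives key = P ⊕ cipher.
01100110 XOR 11111001 = 10011111
01101100 XOR 11101101 = 10000001
01100001 XOR 01101001 = 00001000
01100111 XOR 01001111 = 00101000
01111011 XOR 00011111 = 01100100

9f 81 08 28 64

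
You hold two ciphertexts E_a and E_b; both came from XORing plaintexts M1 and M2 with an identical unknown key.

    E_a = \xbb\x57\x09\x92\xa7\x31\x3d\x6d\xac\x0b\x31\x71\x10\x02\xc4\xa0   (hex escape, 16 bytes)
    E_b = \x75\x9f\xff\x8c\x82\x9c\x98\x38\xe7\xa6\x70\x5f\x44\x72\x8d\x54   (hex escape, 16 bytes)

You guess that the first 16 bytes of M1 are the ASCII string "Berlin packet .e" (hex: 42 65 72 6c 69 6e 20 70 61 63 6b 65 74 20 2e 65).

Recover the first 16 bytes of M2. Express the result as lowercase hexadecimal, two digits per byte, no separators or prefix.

8cad84724cc385252ace2a4b20506791

First, E_a ⊕ E_b = (M1 ⊕ K) ⊕ (M2 ⊕ K) = M1 ⊕ M2, so the key drops out. Then M2 = (M1 ⊕ M2) ⊕ M1 over the first 16 bytes.
byte 0: (bb ^ 75) ^ 42 = ce ^ 42 = 8c
byte 1: (57 ^ 9f) ^ 65 = c8 ^ 65 = ad
byte 2: (09 ^ ff) ^ 72 = f6 ^ 72 = 84
byte 3: (92 ^ 8c) ^ 6c = 1e ^ 6c = 72
byte 4: (a7 ^ 82) ^ 69 = 25 ^ 69 = 4c
byte 5: (31 ^ 9c) ^ 6e = ad ^ 6e = c3
byte 6: (3d ^ 98) ^ 20 = a5 ^ 20 = 85
byte 7: (6d ^ 38) ^ 70 = 55 ^ 70 = 25
byte 8: (ac ^ e7) ^ 61 = 4b ^ 61 = 2a
byte 9: (0b ^ a6) ^ 63 = ad ^ 63 = ce
byte 10: (31 ^ 70) ^ 6b = 41 ^ 6b = 2a
byte 11: (71 ^ 5f) ^ 65 = 2e ^ 65 = 4b
byte 12: (10 ^ 44) ^ 74 = 54 ^ 74 = 20
byte 13: (02 ^ 72) ^ 20 = 70 ^ 20 = 50
byte 14: (c4 ^ 8d) ^ 2e = 49 ^ 2e = 67
byte 15: (a0 ^ 54) ^ 65 = f4 ^ 65 = 91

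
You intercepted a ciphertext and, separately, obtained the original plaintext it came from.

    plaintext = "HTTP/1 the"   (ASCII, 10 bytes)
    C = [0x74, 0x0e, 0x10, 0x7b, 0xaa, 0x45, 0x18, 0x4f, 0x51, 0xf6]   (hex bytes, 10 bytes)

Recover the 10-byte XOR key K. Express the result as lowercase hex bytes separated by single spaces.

3c 5a 44 2b 85 74 38 3b 39 93

Since C = plaintext ⊕ K, XORing both sides with plaintext gives K = plaintext ⊕ C.
48 ⊕ 74 = 3c
54 ⊕ 0e = 5a
54 ⊕ 10 = 44
50 ⊕ 7b = 2b
2f ⊕ aa = 85
31 ⊕ 45 = 74
20 ⊕ 18 = 38
74 ⊕ 4f = 3b
68 ⊕ 51 = 39
65 ⊕ f6 = 93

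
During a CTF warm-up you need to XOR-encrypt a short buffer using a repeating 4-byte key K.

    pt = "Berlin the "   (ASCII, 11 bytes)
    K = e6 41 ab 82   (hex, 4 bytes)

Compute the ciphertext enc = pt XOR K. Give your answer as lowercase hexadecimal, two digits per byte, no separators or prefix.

The 4-byte key repeats, so the effective keystream is e6 41 ab 82 e6 41 ab 82 e6 41 ab.
byte 0: 42 xor e6 = a4
byte 1: 65 xor 41 = 24
byte 2: 72 xor ab = d9
byte 3: 6c xor 82 = ee
byte 4: 69 xor e6 = 8f
byte 5: 6e xor 41 = 2f
byte 6: 20 xor ab = 8b
byte 7: 74 xor 82 = f6
byte 8: 68 xor e6 = 8e
byte 9: 65 xor 41 = 24
byte 10: 20 xor ab = 8b

a424d9ee8f2f8bf68e248b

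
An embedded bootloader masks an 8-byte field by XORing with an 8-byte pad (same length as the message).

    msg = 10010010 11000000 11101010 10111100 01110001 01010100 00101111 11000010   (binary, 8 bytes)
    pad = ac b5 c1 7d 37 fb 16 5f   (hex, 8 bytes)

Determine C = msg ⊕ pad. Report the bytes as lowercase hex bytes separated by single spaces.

3e 75 2b c1 46 af 39 9d

XOR is its own inverse, so applying the key byte-wise gives the result directly.
146 ⊕ 172 =  62
192 ⊕ 181 = 117
234 ⊕ 193 =  43
188 ⊕ 125 = 193
113 ⊕  55 =  70
 84 ⊕ 251 = 175
 47 ⊕  22 =  57
194 ⊕  95 = 157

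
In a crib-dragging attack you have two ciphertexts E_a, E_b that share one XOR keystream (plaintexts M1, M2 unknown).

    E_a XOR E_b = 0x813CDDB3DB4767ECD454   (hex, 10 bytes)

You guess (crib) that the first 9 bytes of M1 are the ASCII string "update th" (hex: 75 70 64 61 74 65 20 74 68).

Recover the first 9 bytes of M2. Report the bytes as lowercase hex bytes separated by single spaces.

Since E_a ⊕ E_b = M1 ⊕ M2, XORing with the guessed M1 bytes yields the corresponding M2 bytes: M2 = (E_a ⊕ E_b) ⊕ M1.
byte 0: 81 XOR 75 = f4
byte 1: 3c XOR 70 = 4c
byte 2: dd XOR 64 = b9
byte 3: b3 XOR 61 = d2
byte 4: db XOR 74 = af
byte 5: 47 XOR 65 = 22
byte 6: 67 XOR 20 = 47
byte 7: ec XOR 74 = 98
byte 8: d4 XOR 68 = bc

f4 4c b9 d2 af 22 47 98 bc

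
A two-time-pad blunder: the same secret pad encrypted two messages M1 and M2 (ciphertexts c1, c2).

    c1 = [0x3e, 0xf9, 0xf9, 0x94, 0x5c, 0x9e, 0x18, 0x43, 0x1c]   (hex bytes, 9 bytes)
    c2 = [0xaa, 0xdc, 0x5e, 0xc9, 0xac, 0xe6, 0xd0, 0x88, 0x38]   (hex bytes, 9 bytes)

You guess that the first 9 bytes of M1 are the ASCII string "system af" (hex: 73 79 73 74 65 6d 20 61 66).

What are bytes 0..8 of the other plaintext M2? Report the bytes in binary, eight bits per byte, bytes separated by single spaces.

11100111 01011100 11010100 00101001 10010101 00010101 11101000 10101010 01000010

First, c1 ⊕ c2 = (M1 ⊕ K) ⊕ (M2 ⊕ K) = M1 ⊕ M2, so the key drops out. Then M2 = (M1 ⊕ M2) ⊕ M1 over the first 9 bytes.
byte 0: (3e ⊕ aa) ⊕ 73 = 94 ⊕ 73 = e7
byte 1: (f9 ⊕ dc) ⊕ 79 = 25 ⊕ 79 = 5c
byte 2: (f9 ⊕ 5e) ⊕ 73 = a7 ⊕ 73 = d4
byte 3: (94 ⊕ c9) ⊕ 74 = 5d ⊕ 74 = 29
byte 4: (5c ⊕ ac) ⊕ 65 = f0 ⊕ 65 = 95
byte 5: (9e ⊕ e6) ⊕ 6d = 78 ⊕ 6d = 15
byte 6: (18 ⊕ d0) ⊕ 20 = c8 ⊕ 20 = e8
byte 7: (43 ⊕ 88) ⊕ 61 = cb ⊕ 61 = aa
byte 8: (1c ⊕ 38) ⊕ 66 = 24 ⊕ 66 = 42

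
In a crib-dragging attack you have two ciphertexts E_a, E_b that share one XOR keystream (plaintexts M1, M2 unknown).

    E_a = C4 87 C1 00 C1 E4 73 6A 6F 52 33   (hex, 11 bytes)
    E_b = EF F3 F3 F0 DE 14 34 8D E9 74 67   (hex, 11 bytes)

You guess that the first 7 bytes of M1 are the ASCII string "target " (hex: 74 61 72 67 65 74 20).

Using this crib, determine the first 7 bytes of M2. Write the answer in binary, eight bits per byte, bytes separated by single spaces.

01011111 00010101 01000000 10010111 01111010 10000100 01100111

First, E_a ⊕ E_b = (M1 ⊕ K) ⊕ (M2 ⊕ K) = M1 ⊕ M2, so the key drops out. Then M2 = (M1 ⊕ M2) ⊕ M1 over the first 7 bytes.
byte 0: (c4 ⊕ ef) ⊕ 74 = 2b ⊕ 74 = 5f
byte 1: (87 ⊕ f3) ⊕ 61 = 74 ⊕ 61 = 15
byte 2: (c1 ⊕ f3) ⊕ 72 = 32 ⊕ 72 = 40
byte 3: (00 ⊕ f0) ⊕ 67 = f0 ⊕ 67 = 97
byte 4: (c1 ⊕ de) ⊕ 65 = 1f ⊕ 65 = 7a
byte 5: (e4 ⊕ 14) ⊕ 74 = f0 ⊕ 74 = 84
byte 6: (73 ⊕ 34) ⊕ 20 = 47 ⊕ 20 = 67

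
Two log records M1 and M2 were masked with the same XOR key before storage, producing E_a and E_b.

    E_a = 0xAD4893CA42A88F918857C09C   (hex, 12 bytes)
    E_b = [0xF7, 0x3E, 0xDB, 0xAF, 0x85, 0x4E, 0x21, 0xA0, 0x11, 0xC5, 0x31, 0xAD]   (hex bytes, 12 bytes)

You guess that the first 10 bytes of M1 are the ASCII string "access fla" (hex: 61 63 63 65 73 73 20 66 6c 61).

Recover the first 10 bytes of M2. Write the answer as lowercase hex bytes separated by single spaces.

3b 15 2b 00 b4 95 8e 57 f5 f3

First, E_a ⊕ E_b = (M1 ⊕ K) ⊕ (M2 ⊕ K) = M1 ⊕ M2, so the key drops out. Then M2 = (M1 ⊕ M2) ⊕ M1 over the first 10 bytes.
byte 0: (ad ^ f7) ^ 61 = 5a ^ 61 = 3b
byte 1: (48 ^ 3e) ^ 63 = 76 ^ 63 = 15
byte 2: (93 ^ db) ^ 63 = 48 ^ 63 = 2b
byte 3: (ca ^ af) ^ 65 = 65 ^ 65 = 00
byte 4: (42 ^ 85) ^ 73 = c7 ^ 73 = b4
byte 5: (a8 ^ 4e) ^ 73 = e6 ^ 73 = 95
byte 6: (8f ^ 21) ^ 20 = ae ^ 20 = 8e
byte 7: (91 ^ a0) ^ 66 = 31 ^ 66 = 57
byte 8: (88 ^ 11) ^ 6c = 99 ^ 6c = f5
byte 9: (57 ^ c5) ^ 61 = 92 ^ 61 = f3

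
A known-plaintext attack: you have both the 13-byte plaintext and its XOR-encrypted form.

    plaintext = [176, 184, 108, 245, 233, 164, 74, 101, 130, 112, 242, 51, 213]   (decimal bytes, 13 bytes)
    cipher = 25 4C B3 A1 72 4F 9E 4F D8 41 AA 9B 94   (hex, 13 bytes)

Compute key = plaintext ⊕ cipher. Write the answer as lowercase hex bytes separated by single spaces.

95 f4 df 54 9b eb d4 2a 5a 31 58 a8 41

Since cipher = plaintext ⊕ key, XORing both sides with plaintext gives key = plaintext ⊕ cipher.
b0 ^ 25 = 95
b8 ^ 4c = f4
6c ^ b3 = df
f5 ^ a1 = 54
e9 ^ 72 = 9b
a4 ^ 4f = eb
4a ^ 9e = d4
65 ^ 4f = 2a
82 ^ d8 = 5a
70 ^ 41 = 31
f2 ^ aa = 58
33 ^ 9b = a8
d5 ^ 94 = 41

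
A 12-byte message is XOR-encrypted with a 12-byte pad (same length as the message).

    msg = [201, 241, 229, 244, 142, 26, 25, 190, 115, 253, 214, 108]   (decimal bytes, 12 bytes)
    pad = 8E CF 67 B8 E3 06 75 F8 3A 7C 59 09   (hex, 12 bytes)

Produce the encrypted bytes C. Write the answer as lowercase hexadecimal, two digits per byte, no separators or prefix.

XOR is its own inverse, so applying the key byte-wise gives the result directly.
byte 0: c9 XOR 8e = 47
byte 1: f1 XOR cf = 3e
byte 2: e5 XOR 67 = 82
byte 3: f4 XOR b8 = 4c
byte 4: 8e XOR e3 = 6d
byte 5: 1a XOR 06 = 1c
byte 6: 19 XOR 75 = 6c
byte 7: be XOR f8 = 46
byte 8: 73 XOR 3a = 49
byte 9: fd XOR 7c = 81
byte 10: d6 XOR 59 = 8f
byte 11: 6c XOR 09 = 65

473e824c6d1c6c4649818f65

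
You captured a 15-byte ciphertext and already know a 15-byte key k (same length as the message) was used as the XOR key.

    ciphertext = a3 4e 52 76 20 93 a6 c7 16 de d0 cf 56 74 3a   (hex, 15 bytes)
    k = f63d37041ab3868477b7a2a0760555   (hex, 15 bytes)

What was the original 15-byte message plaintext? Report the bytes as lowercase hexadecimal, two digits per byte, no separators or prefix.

10100011 ⊕ 11110110 = 01010101
01001110 ⊕ 00111101 = 01110011
01010010 ⊕ 00110111 = 01100101
01110110 ⊕ 00000100 = 01110010
00100000 ⊕ 00011010 = 00111010
10010011 ⊕ 10110011 = 00100000
10100110 ⊕ 10000110 = 00100000
11000111 ⊕ 10000100 = 01000011
00010110 ⊕ 01110111 = 01100001
11011110 ⊕ 10110111 = 01101001
11010000 ⊕ 10100010 = 01110010
11001111 ⊕ 10100000 = 01101111
01010110 ⊕ 01110110 = 00100000
01110100 ⊕ 00000101 = 01110001
00111010 ⊕ 01010101 = 01101111

557365723a2020436169726f20716f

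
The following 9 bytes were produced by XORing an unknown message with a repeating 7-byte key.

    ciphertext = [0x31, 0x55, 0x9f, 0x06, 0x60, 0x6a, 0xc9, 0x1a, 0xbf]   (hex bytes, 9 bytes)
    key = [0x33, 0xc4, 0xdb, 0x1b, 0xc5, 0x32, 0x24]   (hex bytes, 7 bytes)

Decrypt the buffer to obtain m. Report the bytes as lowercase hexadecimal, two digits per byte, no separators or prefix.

The 7-byte key repeats, so the effective keystream is 33 c4 db 1b c5 32 24 33 c4.
byte 0: 31 ^ 33 = 02
byte 1: 55 ^ c4 = 91
byte 2: 9f ^ db = 44
byte 3: 06 ^ 1b = 1d
byte 4: 60 ^ c5 = a5
byte 5: 6a ^ 32 = 58
byte 6: c9 ^ 24 = ed
byte 7: 1a ^ 33 = 29
byte 8: bf ^ c4 = 7b

0291441da558ed297b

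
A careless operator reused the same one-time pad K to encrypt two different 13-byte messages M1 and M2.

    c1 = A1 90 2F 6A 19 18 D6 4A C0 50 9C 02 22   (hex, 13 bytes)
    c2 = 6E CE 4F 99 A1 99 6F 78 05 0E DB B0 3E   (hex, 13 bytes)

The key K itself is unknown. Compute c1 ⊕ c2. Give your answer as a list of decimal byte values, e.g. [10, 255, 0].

c1 ⊕ c2 = (M1 ⊕ K) ⊕ (M2 ⊕ K) = M1 ⊕ M2 — the shared key cancels under XOR.
10100001 XOR 01101110 = 11001111
10010000 XOR 11001110 = 01011110
00101111 XOR 01001111 = 01100000
01101010 XOR 10011001 = 11110011
00011001 XOR 10100001 = 10111000
00011000 XOR 10011001 = 10000001
11010110 XOR 01101111 = 10111001
01001010 XOR 01111000 = 00110010
11000000 XOR 00000101 = 11000101
01010000 XOR 00001110 = 01011110
10011100 XOR 11011011 = 01000111
00000010 XOR 10110000 = 10110010
00100010 XOR 00111110 = 00011100

[207, 94, 96, 243, 184, 129, 185, 50, 197, 94, 71, 178, 28]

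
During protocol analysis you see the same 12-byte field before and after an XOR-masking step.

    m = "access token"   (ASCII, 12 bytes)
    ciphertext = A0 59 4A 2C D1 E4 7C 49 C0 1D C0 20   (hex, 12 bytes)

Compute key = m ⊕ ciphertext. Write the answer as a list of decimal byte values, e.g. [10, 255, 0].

[193, 58, 41, 73, 162, 151, 92, 61, 175, 118, 165, 78]

Since ciphertext = m ⊕ key, XORing both sides with m gives key = m ⊕ ciphertext.
61 ⊕ a0 = c1
63 ⊕ 59 = 3a
63 ⊕ 4a = 29
65 ⊕ 2c = 49
73 ⊕ d1 = a2
73 ⊕ e4 = 97
20 ⊕ 7c = 5c
74 ⊕ 49 = 3d
6f ⊕ c0 = af
6b ⊕ 1d = 76
65 ⊕ c0 = a5
6e ⊕ 20 = 4e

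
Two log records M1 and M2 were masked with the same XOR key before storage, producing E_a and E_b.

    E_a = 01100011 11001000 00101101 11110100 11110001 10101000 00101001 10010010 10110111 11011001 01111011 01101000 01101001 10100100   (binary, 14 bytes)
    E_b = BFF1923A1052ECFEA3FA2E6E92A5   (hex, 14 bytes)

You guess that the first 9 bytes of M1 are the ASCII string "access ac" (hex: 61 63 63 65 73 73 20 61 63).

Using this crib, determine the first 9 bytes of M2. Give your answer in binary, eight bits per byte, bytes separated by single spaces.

10111101 01011010 11011100 10101011 10010010 10001001 11100101 00001101 01110111

First, E_a ⊕ E_b = (M1 ⊕ K) ⊕ (M2 ⊕ K) = M1 ⊕ M2, so the key drops out. Then M2 = (M1 ⊕ M2) ⊕ M1 over the first 9 bytes.
byte 0: (63 xor bf) xor 61 = dc xor 61 = bd
byte 1: (c8 xor f1) xor 63 = 39 xor 63 = 5a
byte 2: (2d xor 92) xor 63 = bf xor 63 = dc
byte 3: (f4 xor 3a) xor 65 = ce xor 65 = ab
byte 4: (f1 xor 10) xor 73 = e1 xor 73 = 92
byte 5: (a8 xor 52) xor 73 = fa xor 73 = 89
byte 6: (29 xor ec) xor 20 = c5 xor 20 = e5
byte 7: (92 xor fe) xor 61 = 6c xor 61 = 0d
byte 8: (b7 xor a3) xor 63 = 14 xor 63 = 77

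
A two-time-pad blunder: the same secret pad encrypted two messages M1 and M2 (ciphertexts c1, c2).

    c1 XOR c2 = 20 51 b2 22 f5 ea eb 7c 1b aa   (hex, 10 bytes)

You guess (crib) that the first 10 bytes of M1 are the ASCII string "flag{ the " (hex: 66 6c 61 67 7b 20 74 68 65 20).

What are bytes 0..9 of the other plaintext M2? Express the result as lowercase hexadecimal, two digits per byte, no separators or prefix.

463dd3458eca9f147e8a

Since c1 ⊕ c2 = M1 ⊕ M2, XORing with the guessed M1 bytes yields the corresponding M2 bytes: M2 = (c1 ⊕ c2) ⊕ M1.
byte 0: 00100000 XOR 01100110 = 01000110
byte 1: 01010001 XOR 01101100 = 00111101
byte 2: 10110010 XOR 01100001 = 11010011
byte 3: 00100010 XOR 01100111 = 01000101
byte 4: 11110101 XOR 01111011 = 10001110
byte 5: 11101010 XOR 00100000 = 11001010
byte 6: 11101011 XOR 01110100 = 10011111
byte 7: 01111100 XOR 01101000 = 00010100
byte 8: 00011011 XOR 01100101 = 01111110
byte 9: 10101010 XOR 00100000 = 10001010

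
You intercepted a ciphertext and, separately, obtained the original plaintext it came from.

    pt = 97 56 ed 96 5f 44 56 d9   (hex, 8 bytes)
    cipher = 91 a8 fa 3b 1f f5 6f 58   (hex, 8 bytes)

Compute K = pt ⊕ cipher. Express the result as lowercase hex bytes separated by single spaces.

Since cipher = pt ⊕ K, XORing both sides with pt gives K = pt ⊕ cipher.
byte 0: 10010111 xor 10010001 = 00000110
byte 1: 01010110 xor 10101000 = 11111110
byte 2: 11101101 xor 11111010 = 00010111
byte 3: 10010110 xor 00111011 = 10101101
byte 4: 01011111 xor 00011111 = 01000000
byte 5: 01000100 xor 11110101 = 10110001
byte 6: 01010110 xor 01101111 = 00111001
byte 7: 11011001 xor 01011000 = 10000001

06 fe 17 ad 40 b1 39 81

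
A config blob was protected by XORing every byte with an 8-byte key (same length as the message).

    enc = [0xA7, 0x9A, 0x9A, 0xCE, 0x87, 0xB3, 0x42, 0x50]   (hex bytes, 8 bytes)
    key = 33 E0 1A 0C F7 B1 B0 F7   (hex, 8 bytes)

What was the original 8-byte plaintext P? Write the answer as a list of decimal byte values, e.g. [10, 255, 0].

XOR is its own inverse, so applying the key byte-wise gives the result directly.
byte 0: a7 XOR 33 = 94
byte 1: 9a XOR e0 = 7a
byte 2: 9a XOR 1a = 80
byte 3: ce XOR 0c = c2
byte 4: 87 XOR f7 = 70
byte 5: b3 XOR b1 = 02
byte 6: 42 XOR b0 = f2
byte 7: 50 XOR f7 = a7

[148, 122, 128, 194, 112, 2, 242, 167]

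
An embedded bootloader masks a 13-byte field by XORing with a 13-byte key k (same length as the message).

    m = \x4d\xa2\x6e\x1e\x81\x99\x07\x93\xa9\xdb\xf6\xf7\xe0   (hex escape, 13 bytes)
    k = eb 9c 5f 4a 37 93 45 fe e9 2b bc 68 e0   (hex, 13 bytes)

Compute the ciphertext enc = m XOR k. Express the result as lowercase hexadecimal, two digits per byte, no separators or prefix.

XOR is its own inverse, so applying the key byte-wise gives the result directly.
byte 0:  77 ^ 235 = 166
byte 1: 162 ^ 156 =  62
byte 2: 110 ^  95 =  49
byte 3:  30 ^  74 =  84
byte 4: 129 ^  55 = 182
byte 5: 153 ^ 147 =  10
byte 6:   7 ^  69 =  66
byte 7: 147 ^ 254 = 109
byte 8: 169 ^ 233 =  64
byte 9: 219 ^  43 = 240
byte 10: 246 ^ 188 =  74
byte 11: 247 ^ 104 = 159
byte 12: 224 ^ 224 =   0

a63e3154b60a426d40f04a9f00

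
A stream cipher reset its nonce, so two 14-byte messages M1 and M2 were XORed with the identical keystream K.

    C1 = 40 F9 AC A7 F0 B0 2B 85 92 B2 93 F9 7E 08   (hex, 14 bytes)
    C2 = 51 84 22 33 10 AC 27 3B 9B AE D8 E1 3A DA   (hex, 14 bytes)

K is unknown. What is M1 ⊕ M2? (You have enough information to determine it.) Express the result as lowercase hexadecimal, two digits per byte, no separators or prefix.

117d8e94e01c0cbe091c4b1844d2

C1 ⊕ C2 = (M1 ⊕ K) ⊕ (M2 ⊕ K) = M1 ⊕ M2 — the shared key cancels under XOR.
byte 0: 40 XOR 51 = 11
byte 1: f9 XOR 84 = 7d
byte 2: ac XOR 22 = 8e
byte 3: a7 XOR 33 = 94
byte 4: f0 XOR 10 = e0
byte 5: b0 XOR ac = 1c
byte 6: 2b XOR 27 = 0c
byte 7: 85 XOR 3b = be
byte 8: 92 XOR 9b = 09
byte 9: b2 XOR ae = 1c
byte 10: 93 XOR d8 = 4b
byte 11: f9 XOR e1 = 18
byte 12: 7e XOR 3a = 44
byte 13: 08 XOR da = d2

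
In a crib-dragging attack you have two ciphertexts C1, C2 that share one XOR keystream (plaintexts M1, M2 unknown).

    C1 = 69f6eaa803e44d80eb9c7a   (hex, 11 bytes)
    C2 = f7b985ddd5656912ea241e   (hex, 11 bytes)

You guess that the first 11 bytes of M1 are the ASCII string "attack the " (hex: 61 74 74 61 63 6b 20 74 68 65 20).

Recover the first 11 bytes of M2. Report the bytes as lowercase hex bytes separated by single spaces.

ff 3b 1b 14 b5 ea 04 e6 69 dd 44

First, C1 ⊕ C2 = (M1 ⊕ K) ⊕ (M2 ⊕ K) = M1 ⊕ M2, so the key drops out. Then M2 = (M1 ⊕ M2) ⊕ M1 over the first 11 bytes.
byte 0: (69 ⊕ f7) ⊕ 61 = 9e ⊕ 61 = ff
byte 1: (f6 ⊕ b9) ⊕ 74 = 4f ⊕ 74 = 3b
byte 2: (ea ⊕ 85) ⊕ 74 = 6f ⊕ 74 = 1b
byte 3: (a8 ⊕ dd) ⊕ 61 = 75 ⊕ 61 = 14
byte 4: (03 ⊕ d5) ⊕ 63 = d6 ⊕ 63 = b5
byte 5: (e4 ⊕ 65) ⊕ 6b = 81 ⊕ 6b = ea
byte 6: (4d ⊕ 69) ⊕ 20 = 24 ⊕ 20 = 04
byte 7: (80 ⊕ 12) ⊕ 74 = 92 ⊕ 74 = e6
byte 8: (eb ⊕ ea) ⊕ 68 = 01 ⊕ 68 = 69
byte 9: (9c ⊕ 24) ⊕ 65 = b8 ⊕ 65 = dd
byte 10: (7a ⊕ 1e) ⊕ 20 = 64 ⊕ 20 = 44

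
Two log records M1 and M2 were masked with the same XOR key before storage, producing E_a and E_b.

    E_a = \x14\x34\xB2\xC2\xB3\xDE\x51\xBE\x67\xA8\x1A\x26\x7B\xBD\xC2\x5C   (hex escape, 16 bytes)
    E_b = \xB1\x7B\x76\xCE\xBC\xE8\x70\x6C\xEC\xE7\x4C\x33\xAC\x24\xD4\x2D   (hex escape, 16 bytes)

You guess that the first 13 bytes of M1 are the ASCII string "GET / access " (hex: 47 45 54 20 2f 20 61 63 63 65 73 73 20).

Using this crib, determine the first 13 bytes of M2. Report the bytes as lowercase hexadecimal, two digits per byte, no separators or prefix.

First, E_a ⊕ E_b = (M1 ⊕ K) ⊕ (M2 ⊕ K) = M1 ⊕ M2, so the key drops out. Then M2 = (M1 ⊕ M2) ⊕ M1 over the first 13 bytes.
byte 0: (14 XOR b1) XOR 47 = a5 XOR 47 = e2
byte 1: (34 XOR 7b) XOR 45 = 4f XOR 45 = 0a
byte 2: (b2 XOR 76) XOR 54 = c4 XOR 54 = 90
byte 3: (c2 XOR ce) XOR 20 = 0c XOR 20 = 2c
byte 4: (b3 XOR bc) XOR 2f = 0f XOR 2f = 20
byte 5: (de XOR e8) XOR 20 = 36 XOR 20 = 16
byte 6: (51 XOR 70) XOR 61 = 21 XOR 61 = 40
byte 7: (be XOR 6c) XOR 63 = d2 XOR 63 = b1
byte 8: (67 XOR ec) XOR 63 = 8b XOR 63 = e8
byte 9: (a8 XOR e7) XOR 65 = 4f XOR 65 = 2a
byte 10: (1a XOR 4c) XOR 73 = 56 XOR 73 = 25
byte 11: (26 XOR 33) XOR 73 = 15 XOR 73 = 66
byte 12: (7b XOR ac) XOR 20 = d7 XOR 20 = f7

e20a902c201640b1e82a2566f7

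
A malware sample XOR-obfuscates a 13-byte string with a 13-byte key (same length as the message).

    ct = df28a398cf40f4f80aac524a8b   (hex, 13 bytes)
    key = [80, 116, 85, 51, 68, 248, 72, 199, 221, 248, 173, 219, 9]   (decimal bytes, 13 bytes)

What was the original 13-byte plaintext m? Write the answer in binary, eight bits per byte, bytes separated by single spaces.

XOR is its own inverse, so applying the key byte-wise gives the result directly.
df xor 50 = 8f
28 xor 74 = 5c
a3 xor 55 = f6
98 xor 33 = ab
cf xor 44 = 8b
40 xor f8 = b8
f4 xor 48 = bc
f8 xor c7 = 3f
0a xor dd = d7
ac xor f8 = 54
52 xor ad = ff
4a xor db = 91
8b xor 09 = 82

10001111 01011100 11110110 10101011 10001011 10111000 10111100 00111111 11010111 01010100 11111111 10010001 10000010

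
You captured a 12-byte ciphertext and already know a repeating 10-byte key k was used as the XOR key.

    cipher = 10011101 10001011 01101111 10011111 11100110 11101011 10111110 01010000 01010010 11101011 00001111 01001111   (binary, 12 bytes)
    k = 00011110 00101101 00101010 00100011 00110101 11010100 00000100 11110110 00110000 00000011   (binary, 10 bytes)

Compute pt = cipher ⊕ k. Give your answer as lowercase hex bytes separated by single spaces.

The 10-byte key repeats, so the effective keystream is 1e 2d 2a 23 35 d4 04 f6 30 03 1e 2d.
byte 0: 9d XOR 1e = 83
byte 1: 8b XOR 2d = a6
byte 2: 6f XOR 2a = 45
byte 3: 9f XOR 23 = bc
byte 4: e6 XOR 35 = d3
byte 5: eb XOR d4 = 3f
byte 6: be XOR 04 = ba
byte 7: 50 XOR f6 = a6
byte 8: 52 XOR 30 = 62
byte 9: eb XOR 03 = e8
byte 10: 0f XOR 1e = 11
byte 11: 4f XOR 2d = 62

83 a6 45 bc d3 3f ba a6 62 e8 11 62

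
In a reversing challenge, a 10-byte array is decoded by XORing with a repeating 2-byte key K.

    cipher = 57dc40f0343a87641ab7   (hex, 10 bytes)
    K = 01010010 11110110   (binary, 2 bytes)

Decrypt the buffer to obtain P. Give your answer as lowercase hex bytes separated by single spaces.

05 2a 12 06 66 cc d5 92 48 41

The 2-byte key repeats, so the effective keystream is 52 f6 52 f6 52 f6 52 f6 52 f6.
byte 0: 57 XOR 52 = 05
byte 1: dc XOR f6 = 2a
byte 2: 40 XOR 52 = 12
byte 3: f0 XOR f6 = 06
byte 4: 34 XOR 52 = 66
byte 5: 3a XOR f6 = cc
byte 6: 87 XOR 52 = d5
byte 7: 64 XOR f6 = 92
byte 8: 1a XOR 52 = 48
byte 9: b7 XOR f6 = 41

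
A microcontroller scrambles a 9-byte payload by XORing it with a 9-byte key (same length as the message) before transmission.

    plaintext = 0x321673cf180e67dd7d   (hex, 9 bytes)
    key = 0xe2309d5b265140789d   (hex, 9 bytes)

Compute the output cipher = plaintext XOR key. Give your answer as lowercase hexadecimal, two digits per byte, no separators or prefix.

d026ee943e5f27a5e0

00110010 ^ 11100010 = 11010000
00010110 ^ 00110000 = 00100110
01110011 ^ 10011101 = 11101110
11001111 ^ 01011011 = 10010100
00011000 ^ 00100110 = 00111110
00001110 ^ 01010001 = 01011111
01100111 ^ 01000000 = 00100111
11011101 ^ 01111000 = 10100101
01111101 ^ 10011101 = 11100000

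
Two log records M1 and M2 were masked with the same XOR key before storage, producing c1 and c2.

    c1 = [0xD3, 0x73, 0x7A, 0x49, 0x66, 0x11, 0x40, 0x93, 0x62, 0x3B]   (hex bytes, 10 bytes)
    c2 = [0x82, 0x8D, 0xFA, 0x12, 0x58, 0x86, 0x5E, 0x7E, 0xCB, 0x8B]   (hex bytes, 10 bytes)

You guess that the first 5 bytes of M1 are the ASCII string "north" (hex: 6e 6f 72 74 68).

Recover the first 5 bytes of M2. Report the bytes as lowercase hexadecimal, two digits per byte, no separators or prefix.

3f91f22f56

First, c1 ⊕ c2 = (M1 ⊕ K) ⊕ (M2 ⊕ K) = M1 ⊕ M2, so the key drops out. Then M2 = (M1 ⊕ M2) ⊕ M1 over the first 5 bytes.
byte 0: (d3 ^ 82) ^ 6e = 51 ^ 6e = 3f
byte 1: (73 ^ 8d) ^ 6f = fe ^ 6f = 91
byte 2: (7a ^ fa) ^ 72 = 80 ^ 72 = f2
byte 3: (49 ^ 12) ^ 74 = 5b ^ 74 = 2f
byte 4: (66 ^ 58) ^ 68 = 3e ^ 68 = 56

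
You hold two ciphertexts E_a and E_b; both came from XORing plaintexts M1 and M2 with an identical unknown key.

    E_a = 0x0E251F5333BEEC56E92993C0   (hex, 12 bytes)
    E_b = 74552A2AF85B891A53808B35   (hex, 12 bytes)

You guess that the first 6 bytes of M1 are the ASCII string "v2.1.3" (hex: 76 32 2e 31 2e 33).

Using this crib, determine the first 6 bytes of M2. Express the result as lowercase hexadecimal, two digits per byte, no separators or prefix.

First, E_a ⊕ E_b = (M1 ⊕ K) ⊕ (M2 ⊕ K) = M1 ⊕ M2, so the key drops out. Then M2 = (M1 ⊕ M2) ⊕ M1 over the first 6 bytes.
byte 0: (0e ^ 74) ^ 76 = 7a ^ 76 = 0c
byte 1: (25 ^ 55) ^ 32 = 70 ^ 32 = 42
byte 2: (1f ^ 2a) ^ 2e = 35 ^ 2e = 1b
byte 3: (53 ^ 2a) ^ 31 = 79 ^ 31 = 48
byte 4: (33 ^ f8) ^ 2e = cb ^ 2e = e5
byte 5: (be ^ 5b) ^ 33 = e5 ^ 33 = d6

0c421b48e5d6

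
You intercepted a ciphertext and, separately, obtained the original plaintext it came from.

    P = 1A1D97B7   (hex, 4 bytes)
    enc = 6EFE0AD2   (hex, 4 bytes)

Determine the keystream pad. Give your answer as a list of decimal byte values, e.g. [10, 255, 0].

Since enc = P ⊕ pad, XORing both sides with P gives pad = P ⊕ enc.
1a xor 6e = 74
1d xor fe = e3
97 xor 0a = 9d
b7 xor d2 = 65

[116, 227, 157, 101]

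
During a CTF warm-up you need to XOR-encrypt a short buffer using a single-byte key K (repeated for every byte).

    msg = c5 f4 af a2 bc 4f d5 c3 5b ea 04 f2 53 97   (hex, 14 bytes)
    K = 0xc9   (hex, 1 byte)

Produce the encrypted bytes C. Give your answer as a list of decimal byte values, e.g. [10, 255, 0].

[12, 61, 102, 107, 117, 134, 28, 10, 146, 35, 205, 59, 154, 94]

The 1-byte key repeats, so the effective keystream is c9 c9 c9 c9 c9 c9 c9 c9 c9 c9 c9 c9 c9 c9.
byte 0: c5 XOR c9 = 0c
byte 1: f4 XOR c9 = 3d
byte 2: af XOR c9 = 66
byte 3: a2 XOR c9 = 6b
byte 4: bc XOR c9 = 75
byte 5: 4f XOR c9 = 86
byte 6: d5 XOR c9 = 1c
byte 7: c3 XOR c9 = 0a
byte 8: 5b XOR c9 = 92
byte 9: ea XOR c9 = 23
byte 10: 04 XOR c9 = cd
byte 11: f2 XOR c9 = 3b
byte 12: 53 XOR c9 = 9a
byte 13: 97 XOR c9 = 5e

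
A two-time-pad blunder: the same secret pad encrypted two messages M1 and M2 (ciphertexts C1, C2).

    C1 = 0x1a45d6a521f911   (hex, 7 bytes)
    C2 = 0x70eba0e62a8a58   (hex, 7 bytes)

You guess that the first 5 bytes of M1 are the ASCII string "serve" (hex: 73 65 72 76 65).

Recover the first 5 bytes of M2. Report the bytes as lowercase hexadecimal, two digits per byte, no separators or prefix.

First, C1 ⊕ C2 = (M1 ⊕ K) ⊕ (M2 ⊕ K) = M1 ⊕ M2, so the key drops out. Then M2 = (M1 ⊕ M2) ⊕ M1 over the first 5 bytes.
byte 0: (1a xor 70) xor 73 = 6a xor 73 = 19
byte 1: (45 xor eb) xor 65 = ae xor 65 = cb
byte 2: (d6 xor a0) xor 72 = 76 xor 72 = 04
byte 3: (a5 xor e6) xor 76 = 43 xor 76 = 35
byte 4: (21 xor 2a) xor 65 = 0b xor 65 = 6e

19cb04356e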